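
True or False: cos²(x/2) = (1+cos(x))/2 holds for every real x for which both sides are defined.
True.

Claim: cos²(x/2) = (1+cos(x))/2.
Reasoning: Use cos(2θ) = 2cos²θ - 1 with θ = x/2: cos(x) = 2cos²(x/2) - 1. Solving for cos²(x/2) gives (1 + cos(x))/2.
So the two sides agree for every real x for which both sides are defined.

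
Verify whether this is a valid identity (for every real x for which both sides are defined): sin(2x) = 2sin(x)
Claim: sin(2x) = 2sin(x).
Test a specific point where both sides are defined: x = π/6.
LHS = sin(2x) ≈ 0.8660
RHS = 2sin(x) ≈ 1.0000
Since 0.8660 ≠ 1.0000, the equation fails at this point, so it cannot hold for every real x for which both sides are defined.
The correct double-angle formula is sin(2x) = 2sin(x)cos(x).

Conclusion: No, this is NOT an identity.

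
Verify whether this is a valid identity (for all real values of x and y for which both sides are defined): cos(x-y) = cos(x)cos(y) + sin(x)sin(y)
Yes, this is an identity.

Claim: cos(x-y) = cos(x)cos(y) + sin(x)sin(y).
Reasoning: Replace y by -y in cos(x+y) = cos(x)cos(y) - sin(x)sin(y) and use cos(-y) = cos(y), sin(-y) = -sin(y): cos(x-y) = cos(x)cos(y) + sin(x)sin(y).
So the two sides agree for all real values of x and y for which both sides are defined.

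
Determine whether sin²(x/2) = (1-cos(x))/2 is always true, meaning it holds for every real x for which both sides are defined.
Claim: sin²(x/2) = (1-cos(x))/2.
Reasoning: Use cos(2θ) = 1 - 2sin²θ with θ = x/2: cos(x) = 1 - 2sin²(x/2). Solving for sin²(x/2) gives (1 - cos(x))/2.
So the two sides agree for every real x for which both sides are defined.

Conclusion: Yes, this is an identity.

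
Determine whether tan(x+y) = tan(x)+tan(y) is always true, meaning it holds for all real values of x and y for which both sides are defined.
No, this is NOT an identity.

Claim: tan(x+y) = tan(x)+tan(y).
Test a specific point where both sides are defined: x = π/6, y = π/6.
LHS = tan(x+y) ≈ 1.7321
RHS = tan(x)+tan(y) ≈ 1.1547
Since 1.7321 ≠ 1.1547, the equation fails at this point, so it cannot hold for all real values of x and y for which both sides are defined.
The correct formula is tan(x+y) = (tan(x) + tan(y))/(1 - tan(x)tan(y)).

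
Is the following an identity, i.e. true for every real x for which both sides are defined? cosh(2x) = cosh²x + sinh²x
Claim: cosh(2x) = cosh²x + sinh²x.
Reasoning: cosh²x = (e^(2x) + 2 + e^(-2x))/4 and sinh²x = (e^(2x) - 2 + e^(-2x))/4. Adding gives (2e^(2x) + 2e^(-2x))/4 = (e^(2x) + e^(-2x))/2 = cosh(2x).
So the two sides agree for every real x for which both sides are defined.

Conclusion: Yes, this is an identity.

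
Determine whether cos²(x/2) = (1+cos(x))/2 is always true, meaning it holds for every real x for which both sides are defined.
Yes, this is an identity.

Claim: cos²(x/2) = (1+cos(x))/2.
Reasoning: Use cos(2θ) = 2cos²θ - 1 with θ = x/2: cos(x) = 2cos²(x/2) - 1. Solving for cos²(x/2) gives (1 + cos(x))/2.
So the two sides agree for every real x for which both sides are defined.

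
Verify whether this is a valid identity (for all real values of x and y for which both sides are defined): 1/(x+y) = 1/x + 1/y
Claim: 1/(x+y) = 1/x + 1/y.
Test a specific point where both sides are defined: x = 1/2, y = -1.
LHS = 1/(x+y) ≈ -2.0000
RHS = 1/x + 1/y ≈ 1.0000
Since -2.0000 ≠ 1.0000, the equation fails at this point, so it cannot hold for all real values of x and y for which both sides are defined.
1/x + 1/y = (x+y)/(xy), which is not 1/(x+y).

Conclusion: No, this is NOT an identity.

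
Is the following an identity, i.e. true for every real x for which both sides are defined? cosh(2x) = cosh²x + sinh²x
Yes, this is an identity.

Claim: cosh(2x) = cosh²x + sinh²x.
Reasoning: cosh²x = (e^(2x) + 2 + e^(-2x))/4 and sinh²x = (e^(2x) - 2 + e^(-2x))/4. Adding gives (2e^(2x) + 2e^(-2x))/4 = (e^(2x) + e^(-2x))/2 = cosh(2x).
So the two sides agree for every real x for which both sides are defined.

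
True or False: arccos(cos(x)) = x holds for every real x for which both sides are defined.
Claim: arccos(cos(x)) = x.
Test a specific point where both sides are defined: x = -π/6.
LHS = arccos(cos(x)) ≈ 0.5236
RHS = x ≈ -0.5236
Since 0.5236 ≠ -0.5236, the equation fails at this point, so it cannot hold for every real x for which both sides are defined.
arccos only returns values in [0, π], so arccos(cos(x)) = x holds only for x in that interval, not for all real x.

Conclusion: False.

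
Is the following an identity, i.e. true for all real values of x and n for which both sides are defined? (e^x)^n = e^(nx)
Yes, this is an identity.

Claim: (e^x)^n = e^(nx).
Reasoning: e^x is a positive real number, and for a positive base B and real exponent n, B^n = e^(n·ln B). With B = e^x, ln B = x, so (e^x)^n = e^(n·x).
So the two sides agree for all real values of x and n for which both sides are defined.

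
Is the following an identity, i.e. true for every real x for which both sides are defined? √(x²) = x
Claim: √(x²) = x.
Test a specific point where both sides are defined: x = -1.
LHS = √(x²) ≈ 1.0000
RHS = x ≈ -1.0000
Since 1.0000 ≠ -1.0000, the equation fails at this point, so it cannot hold for every real x for which both sides are defined.
√(x²) = |x|, which differs from x whenever x < 0 (both sides are defined for every real x).

Conclusion: No, this is NOT an identity.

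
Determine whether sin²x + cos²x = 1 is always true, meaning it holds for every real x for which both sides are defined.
Yes, this is an identity.

Claim: sin²x + cos²x = 1.
Reasoning: The point (cos x, sin x) lies on the unit circle X² + Y² = 1, so cos²x + sin²x = 1 for every real x.
So the two sides agree for every real x for which both sides are defined.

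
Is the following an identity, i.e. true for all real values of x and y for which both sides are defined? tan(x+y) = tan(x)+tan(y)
No, this is NOT an identity.

Claim: tan(x+y) = tan(x)+tan(y).
Test a specific point where both sides are defined: x = π/4, y = π/3.
LHS = tan(x+y) ≈ -3.7321
RHS = tan(x)+tan(y) ≈ 2.7321
Since -3.7321 ≠ 2.7321, the equation fails at this point, so it cannot hold for all real values of x and y for which both sides are defined.
The correct formula is tan(x+y) = (tan(x) + tan(y))/(1 - tan(x)tan(y)).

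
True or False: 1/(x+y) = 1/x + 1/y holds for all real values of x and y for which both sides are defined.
False.

Claim: 1/(x+y) = 1/x + 1/y.
Test a specific point where both sides are defined: x = 1, y = 1.
LHS = 1/(x+y) ≈ 0.5000
RHS = 1/x + 1/y ≈ 2.0000
Since 0.5000 ≠ 2.0000, the equation fails at this point, so it cannot hold for all real values of x and y for which both sides are defined.
1/x + 1/y = (x+y)/(xy), which is not 1/(x+y).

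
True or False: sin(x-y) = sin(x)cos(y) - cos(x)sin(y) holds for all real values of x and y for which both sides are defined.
Claim: sin(x-y) = sin(x)cos(y) - cos(x)sin(y).
Reasoning: Replace y by -y in sin(x+y) = sin(x)cos(y) + cos(x)sin(y) and use cos(-y) = cos(y), sin(-y) = -sin(y): sin(x-y) = sin(x)cos(y) - cos(x)sin(y).
So the two sides agree for all real values of x and y for which both sides are defined.

Conclusion: True.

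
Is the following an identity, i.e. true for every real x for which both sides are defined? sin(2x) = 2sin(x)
No, this is NOT an identity.

Claim: sin(2x) = 2sin(x).
Test a specific point where both sides are defined: x = 2π/3.
LHS = sin(2x) ≈ -0.8660
RHS = 2sin(x) ≈ 1.7321
Since -0.8660 ≠ 1.7321, the equation fails at this point, so it cannot hold for every real x for which both sides are defined.
The correct double-angle formula is sin(2x) = 2sin(x)cos(x).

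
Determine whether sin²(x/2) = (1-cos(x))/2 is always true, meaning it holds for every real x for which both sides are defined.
Yes, this is an identity.

Claim: sin²(x/2) = (1-cos(x))/2.
Reasoning: Use cos(2θ) = 1 - 2sin²θ with θ = x/2: cos(x) = 1 - 2sin²(x/2). Solving for sin²(x/2) gives (1 - cos(x))/2.
So the two sides agree for every real x for which both sides are defined.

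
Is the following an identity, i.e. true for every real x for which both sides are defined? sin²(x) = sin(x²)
No, this is NOT an identity.

Claim: sin²(x) = sin(x²).
Test a specific point where both sides are defined: x = 2π/3.
LHS = sin²(x) ≈ 0.7500
RHS = sin(x²) ≈ -0.9474
Since 0.7500 ≠ -0.9474, the equation fails at this point, so it cannot hold for every real x for which both sides are defined.
sin²(x) means (sin x)², squaring the output; sin(x²) squares the input. These are different functions.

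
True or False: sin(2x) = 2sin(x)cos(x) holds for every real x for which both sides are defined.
Claim: sin(2x) = 2sin(x)cos(x).
Reasoning: Put y = x in the addition formula sin(x+y) = sin(x)cos(y) + cos(x)sin(y): sin(2x) = sin(x)cos(x) + cos(x)sin(x) = 2sin(x)cos(x).
So the two sides agree for every real x for which both sides are defined.

Conclusion: True.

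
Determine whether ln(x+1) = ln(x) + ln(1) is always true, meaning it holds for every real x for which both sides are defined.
Claim: ln(x+1) = ln(x) + ln(1).
Test a specific point where both sides are defined: x = 3.
LHS = ln(x+1) ≈ 1.3863
RHS = ln(x) + ln(1) ≈ 1.0986
Since 1.3863 ≠ 1.0986, the equation fails at this point, so it cannot hold for every real x for which both sides are defined.
ln(1) = 0, so the right side is just ln(x), which differs from ln(x+1).

Conclusion: No, this is NOT an identity.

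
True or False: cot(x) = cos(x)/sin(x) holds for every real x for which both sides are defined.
Claim: cot(x) = cos(x)/sin(x).
Reasoning: cot(x) is defined as 1/tan(x) = 1/(sin(x)/cos(x)) = cos(x)/sin(x), wherever sin(x) ≠ 0.
So the two sides agree for every real x for which both sides are defined.

Conclusion: True.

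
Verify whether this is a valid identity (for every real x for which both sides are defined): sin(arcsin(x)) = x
Yes, this is an identity.

Claim: sin(arcsin(x)) = x.
Reasoning: For -1 ≤ x ≤ 1 (where arcsin is defined), arcsin(x) is by definition an angle whose sine equals x. Taking the sine of that angle returns x. (Note the other order, arcsin(sin x) = x, is NOT an identity.)
So the two sides agree for every real x for which both sides are defined.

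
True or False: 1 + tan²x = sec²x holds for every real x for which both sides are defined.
Claim: 1 + tan²x = sec²x.
Reasoning: Start from sin²x + cos²x = 1 and divide every term by cos²x (allowed wherever tan x and sec x are defined): tan²x + 1 = 1/cos²x = sec²x.
So the two sides agree for every real x for which both sides are defined.

Conclusion: True.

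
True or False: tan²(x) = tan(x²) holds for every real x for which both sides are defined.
False.

Claim: tan²(x) = tan(x²).
Test a specific point where both sides are defined: x = 2π/3.
LHS = tan²(x) ≈ 3.0000
RHS = tan(x²) ≈ 2.9590
Since 3.0000 ≠ 2.9590, the equation fails at this point, so it cannot hold for every real x for which both sides are defined.
tan²(x) means (tan x)², squaring the output; tan(x²) squares the input. These are different functions.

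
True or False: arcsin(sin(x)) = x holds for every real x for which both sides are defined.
False.

Claim: arcsin(sin(x)) = x.
Test a specific point where both sides are defined: x = 3π/4.
LHS = arcsin(sin(x)) ≈ 0.7854
RHS = x ≈ 2.3562
Since 0.7854 ≠ 2.3562, the equation fails at this point, so it cannot hold for every real x for which both sides are defined.
arcsin only returns values in [-π/2, π/2], so arcsin(sin(x)) = x holds only for x in that interval, not for all real x.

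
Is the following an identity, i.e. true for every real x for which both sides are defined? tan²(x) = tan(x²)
No, this is NOT an identity.

Claim: tan²(x) = tan(x²).
Test a specific point where both sides are defined: x = 2π/3.
LHS = tan²(x) ≈ 3.0000
RHS = tan(x²) ≈ 2.9590
Since 3.0000 ≠ 2.9590, the equation fails at this point, so it cannot hold for every real x for which both sides are defined.
tan²(x) means (tan x)², squaring the output; tan(x²) squares the input. These are different functions.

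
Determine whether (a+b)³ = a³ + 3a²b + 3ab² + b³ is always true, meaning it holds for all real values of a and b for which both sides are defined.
Claim: (a+b)³ = a³ + 3a²b + 3ab² + b³.
Reasoning: (a+b)³ = (a+b)(a+b)² = (a+b)(a² + 2ab + b²) = a³ + 2a²b + ab² + a²b + 2ab² + b³ = a³ + 3a²b + 3ab² + b³.
So the two sides agree for all real values of a and b for which both sides are defined.

Conclusion: Yes, this is an identity.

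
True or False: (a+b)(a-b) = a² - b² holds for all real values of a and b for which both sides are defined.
True.

Claim: (a+b)(a-b) = a² - b².
Reasoning: Expand: (a+b)(a-b) = a² - ab + ba - b² = a² - b² (the cross terms cancel).
So the two sides agree for all real values of a and b for which both sides are defined.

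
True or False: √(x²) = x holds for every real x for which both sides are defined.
Claim: √(x²) = x.
Test a specific point where both sides are defined: x = -2.
LHS = √(x²) ≈ 2.0000
RHS = x ≈ -2.0000
Since 2.0000 ≠ -2.0000, the equation fails at this point, so it cannot hold for every real x for which both sides are defined.
√(x²) = |x|, which differs from x whenever x < 0 (both sides are defined for every real x).

Conclusion: False.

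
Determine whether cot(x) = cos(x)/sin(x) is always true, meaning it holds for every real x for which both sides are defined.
Yes, this is an identity.

Claim: cot(x) = cos(x)/sin(x).
Reasoning: cot(x) is defined as 1/tan(x) = 1/(sin(x)/cos(x)) = cos(x)/sin(x), wherever sin(x) ≠ 0.
So the two sides agree for every real x for which both sides are defined.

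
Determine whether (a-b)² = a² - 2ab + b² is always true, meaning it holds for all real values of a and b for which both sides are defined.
Yes, this is an identity.

Claim: (a-b)² = a² - 2ab + b².
Reasoning: Expand: (a-b)² = (a-b)(a-b) = a·a - a·b - b·a + b·b = a² - 2ab + b².
So the two sides agree for all real values of a and b for which both sides are defined.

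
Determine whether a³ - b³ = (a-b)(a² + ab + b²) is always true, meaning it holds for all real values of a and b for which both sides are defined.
Claim: a³ - b³ = (a-b)(a² + ab + b²).
Reasoning: Expand the right side: (a-b)(a² + ab + b²) = a³ + a²b + ab² - a²b - ab² - b³ = a³ - b³ (the middle terms cancel in pairs).
So the two sides agree for all real values of a and b for which both sides are defined.

Conclusion: Yes, this is an identity.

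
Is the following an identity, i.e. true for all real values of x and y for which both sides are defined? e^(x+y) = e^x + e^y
Claim: e^(x+y) = e^x + e^y.
Test a specific point where both sides are defined: x = -2, y = 3.
LHS = e^(x+y) ≈ 2.7183
RHS = e^x + e^y ≈ 20.2209
Since 2.7183 ≠ 20.2209, the equation fails at this point, so it cannot hold for all real values of x and y for which both sides are defined.
The correct rule is e^(x+y) = e^x · e^y (a product, not a sum).

Conclusion: No, this is NOT an identity.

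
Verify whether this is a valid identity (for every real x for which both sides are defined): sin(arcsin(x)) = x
Claim: sin(arcsin(x)) = x.
Reasoning: For -1 ≤ x ≤ 1 (where arcsin is defined), arcsin(x) is by definition an angle whose sine equals x. Taking the sine of that angle returns x. (Note the other order, arcsin(sin x) = x, is NOT an identity.)
So the two sides agree for every real x for which both sides are defined.

Conclusion: Yes, this is an identity.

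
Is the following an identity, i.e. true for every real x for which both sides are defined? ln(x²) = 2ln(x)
Claim: ln(x²) = 2ln(x).
Reasoning: The right side requires x > 0. For x > 0, x² = (e^(ln x))² = e^(2ln x), so ln(x²) = 2ln(x). (For x < 0 the right side is undefined, so those values are outside the claim.)
So the two sides agree for every real x for which both sides are defined.

Conclusion: Yes, this is an identity.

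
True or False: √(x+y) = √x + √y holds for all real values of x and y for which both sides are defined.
False.

Claim: √(x+y) = √x + √y.
Test a specific point where both sides are defined: x = 1/2, y = 1.
LHS = √(x+y) ≈ 1.2247
RHS = √x + √y ≈ 1.7071
Since 1.2247 ≠ 1.7071, the equation fails at this point, so it cannot hold for all real values of x and y for which both sides are defined.
Squaring the right side gives x + 2√(xy) + y, not x + y.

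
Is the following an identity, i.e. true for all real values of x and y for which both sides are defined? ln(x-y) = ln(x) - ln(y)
Claim: ln(x-y) = ln(x) - ln(y).
Test a specific point where both sides are defined: x = 3, y = 1/2.
LHS = ln(x-y) ≈ 0.9163
RHS = ln(x) - ln(y) ≈ 1.7918
Since 0.9163 ≠ 1.7918, the equation fails at this point, so it cannot hold for all real values of x and y for which both sides are defined.
ln(x) - ln(y) = ln(x/y), not ln(x-y).

Conclusion: No, this is NOT an identity.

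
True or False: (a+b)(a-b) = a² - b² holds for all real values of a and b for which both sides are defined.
True.

Claim: (a+b)(a-b) = a² - b².
Reasoning: Expand: (a+b)(a-b) = a² - ab + ba - b² = a² - b² (the cross terms cancel).
So the two sides agree for all real values of a and b for which both sides are defined.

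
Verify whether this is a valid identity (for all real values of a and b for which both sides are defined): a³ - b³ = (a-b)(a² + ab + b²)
Claim: a³ - b³ = (a-b)(a² + ab + b²).
Reasoning: Expand the right side: (a-b)(a² + ab + b²) = a³ + a²b + ab² - a²b - ab² - b³ = a³ - b³ (the middle terms cancel in pairs).
So the two sides agree for all real values of a and b for which both sides are defined.

Conclusion: Yes, this is an identity.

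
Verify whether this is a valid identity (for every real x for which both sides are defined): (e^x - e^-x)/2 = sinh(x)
Claim: (e^x - e^-x)/2 = sinh(x).
Reasoning: This is exactly the definition of the hyperbolic sine: sinh(x) := (e^x - e^-x)/2.
So the two sides agree for every real x for which both sides are defined.

Conclusion: Yes, this is an identity.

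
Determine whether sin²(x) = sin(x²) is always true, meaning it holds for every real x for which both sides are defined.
No, this is NOT an identity.

Claim: sin²(x) = sin(x²).
Test a specific point where both sides are defined: x = -π/3.
LHS = sin²(x) ≈ 0.7500
RHS = sin(x²) ≈ 0.8897
Since 0.7500 ≠ 0.8897, the equation fails at this point, so it cannot hold for every real x for which both sides are defined.
sin²(x) means (sin x)², squaring the output; sin(x²) squares the input. These are different functions.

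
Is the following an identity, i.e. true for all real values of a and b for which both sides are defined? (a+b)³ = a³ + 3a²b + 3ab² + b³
Yes, this is an identity.

Claim: (a+b)³ = a³ + 3a²b + 3ab² + b³.
Reasoning: (a+b)³ = (a+b)(a+b)² = (a+b)(a² + 2ab + b²) = a³ + 2a²b + ab² + a²b + 2ab² + b³ = a³ + 3a²b + 3ab² + b³.
So the two sides agree for all real values of a and b for which both sides are defined.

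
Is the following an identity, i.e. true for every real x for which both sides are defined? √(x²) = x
No, this is NOT an identity.

Claim: √(x²) = x.
Test a specific point where both sides are defined: x = -2.
LHS = √(x²) ≈ 2.0000
RHS = x ≈ -2.0000
Since 2.0000 ≠ -2.0000, the equation fails at this point, so it cannot hold for every real x for which both sides are defined.
√(x²) = |x|, which differs from x whenever x < 0 (both sides are defined for every real x).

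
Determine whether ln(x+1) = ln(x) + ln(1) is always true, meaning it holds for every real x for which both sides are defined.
No, this is NOT an identity.

Claim: ln(x+1) = ln(x) + ln(1).
Test a specific point where both sides are defined: x = 1.
LHS = ln(x+1) ≈ 0.6931
RHS = ln(x) + ln(1) ≈ 0.0000
Since 0.6931 ≠ 0.0000, the equation fails at this point, so it cannot hold for every real x for which both sides are defined.
ln(1) = 0, so the right side is just ln(x), which differs from ln(x+1).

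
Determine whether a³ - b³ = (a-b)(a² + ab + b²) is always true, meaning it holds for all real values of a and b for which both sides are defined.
Yes, this is an identity.

Claim: a³ - b³ = (a-b)(a² + ab + b²).
Reasoning: Expand the right side: (a-b)(a² + ab + b²) = a³ + a²b + ab² - a²b - ab² - b³ = a³ - b³ (the middle terms cancel in pairs).
So the two sides agree for all real values of a and b for which both sides are defined.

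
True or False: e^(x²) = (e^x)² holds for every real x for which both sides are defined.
False.

Claim: e^(x²) = (e^x)².
Test a specific point where both sides are defined: x = 3.
LHS = e^(x²) ≈ 8103.0839
RHS = (e^x)² ≈ 403.4288
Since 8103.0839 ≠ 403.4288, the equation fails at this point, so it cannot hold for every real x for which both sides are defined.
(e^x)² = e^(2x), and 2x ≠ x² in general.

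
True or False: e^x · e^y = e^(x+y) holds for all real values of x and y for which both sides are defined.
Claim: e^x · e^y = e^(x+y).
Reasoning: This is the law of exponents for a common base: multiplying powers adds exponents. E.g. from the series, (Σ x^j/j!)(Σ y^k/k!) = Σ_m (Σ_{j+k=m} x^j y^k/(j!k!)) = Σ_m (x+y)^m/m! by the binomial theorem.
So the two sides agree for all real values of x and y for which both sides are defined.

Conclusion: True.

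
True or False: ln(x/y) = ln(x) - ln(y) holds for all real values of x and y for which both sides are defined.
True.

Claim: ln(x/y) = ln(x) - ln(y).
Reasoning: Both sides are simultaneously defined only when x, y > 0. Write x = e^p, y = e^q. Then x/y = e^(p-q), so ln(x/y) = p - q = ln(x) - ln(y).
So the two sides agree for all real values of x and y for which both sides are defined.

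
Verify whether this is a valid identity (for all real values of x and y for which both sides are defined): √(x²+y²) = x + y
No, this is NOT an identity.

Claim: √(x²+y²) = x + y.
Test a specific point where both sides are defined: x = 1/2, y = 5.
LHS = √(x²+y²) ≈ 5.0249
RHS = x + y ≈ 5.5000
Since 5.0249 ≠ 5.5000, the equation fails at this point, so it cannot hold for all real values of x and y for which both sides are defined.
(x+y)² = x² + 2xy + y², not x² + y², so the square root does not split this way.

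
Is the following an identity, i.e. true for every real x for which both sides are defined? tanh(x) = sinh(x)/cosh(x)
Yes, this is an identity.

Claim: tanh(x) = sinh(x)/cosh(x).
Reasoning: tanh(x) is defined as sinh(x)/cosh(x) = (e^x - e^-x)/(e^x + e^-x); cosh(x) ≥ 1 is never zero, so this holds for every real x.
So the two sides agree for every real x for which both sides are defined.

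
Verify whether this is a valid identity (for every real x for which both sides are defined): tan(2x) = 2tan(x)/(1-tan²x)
Claim: tan(2x) = 2tan(x)/(1-tan²x).
Reasoning: tan(2x) = sin(2x)/cos(2x) = 2sin(x)cos(x) / (cos²x - sin²x). Divide numerator and denominator by cos²x: 2tan(x) / (1 - tan²x).
So the two sides agree for every real x for which both sides are defined.

Conclusion: Yes, this is an identity.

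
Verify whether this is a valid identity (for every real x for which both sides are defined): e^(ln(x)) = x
Yes, this is an identity.

Claim: e^(ln(x)) = x.
Reasoning: For x > 0, ln(x) is by definition the exponent p such that e^p = x. Raising e to that exponent therefore returns x: e^(ln x) = x.
So the two sides agree for every real x for which both sides are defined.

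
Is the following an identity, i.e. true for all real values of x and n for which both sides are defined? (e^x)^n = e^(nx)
Yes, this is an identity.

Claim: (e^x)^n = e^(nx).
Reasoning: e^x is a positive real number, and for a positive base B and real exponent n, B^n = e^(n·ln B). With B = e^x, ln B = x, so (e^x)^n = e^(n·x).
So the two sides agree for all real values of x and n for which both sides are defined.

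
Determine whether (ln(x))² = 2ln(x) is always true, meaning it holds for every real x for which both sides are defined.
No, this is NOT an identity.

Claim: (ln(x))² = 2ln(x).
Test a specific point where both sides are defined: x = 3/2.
LHS = (ln(x))² ≈ 0.1644
RHS = 2ln(x) ≈ 0.8109
Since 0.1644 ≠ 0.8109, the equation fails at this point, so it cannot hold for every real x for which both sides are defined.
2ln(x) equals ln(x²), which is not the same as (ln x)².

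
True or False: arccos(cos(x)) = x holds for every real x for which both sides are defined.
Claim: arccos(cos(x)) = x.
Test a specific point where both sides are defined: x = -π/3.
LHS = arccos(cos(x)) ≈ 1.0472
RHS = x ≈ -1.0472
Since 1.0472 ≠ -1.0472, the equation fails at this point, so it cannot hold for every real x for which both sides are defined.
arccos only returns values in [0, π], so arccos(cos(x)) = x holds only for x in that interval, not for all real x.

Conclusion: False.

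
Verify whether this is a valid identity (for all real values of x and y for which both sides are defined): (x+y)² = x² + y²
Claim: (x+y)² = x² + y².
Test a specific point where both sides are defined: x = 3/2, y = 5.
LHS = (x+y)² ≈ 42.2500
RHS = x² + y² ≈ 27.2500
Since 42.2500 ≠ 27.2500, the equation fails at this point, so it cannot hold for all real values of x and y for which both sides are defined.
The correct expansion is (x+y)² = x² + 2xy + y²; the cross term 2xy is missing.

Conclusion: No, this is NOT an identity.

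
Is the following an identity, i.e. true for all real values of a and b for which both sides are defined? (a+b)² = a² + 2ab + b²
Yes, this is an identity.

Claim: (a+b)² = a² + 2ab + b².
Reasoning: Expand: (a+b)² = (a+b)(a+b) = a·a + a·b + b·a + b·b = a² + 2ab + b².
So the two sides agree for all real values of a and b for which both sides are defined.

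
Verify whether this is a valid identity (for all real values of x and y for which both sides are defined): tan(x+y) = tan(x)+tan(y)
Claim: tan(x+y) = tan(x)+tan(y).
Test a specific point where both sides are defined: x = 2π/3, y = 2π/3.
LHS = tan(x+y) ≈ 1.7321
RHS = tan(x)+tan(y) ≈ -3.4641
Since 1.7321 ≠ -3.4641, the equation fails at this point, so it cannot hold for all real values of x and y for which both sides are defined.
The correct formula is tan(x+y) = (tan(x) + tan(y))/(1 - tan(x)tan(y)).

Conclusion: No, this is NOT an identity.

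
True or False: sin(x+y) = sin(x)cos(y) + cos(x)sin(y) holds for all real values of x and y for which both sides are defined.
True.

Claim: sin(x+y) = sin(x)cos(y) + cos(x)sin(y).
Reasoning: By Euler's formula e^(i(x+y)) = e^(ix)·e^(iy) = (cos x + i·sin x)(cos y + i·sin y). The imaginary part of the left side is sin(x+y); the imaginary part of the product is sin(x)cos(y) + cos(x)sin(y).
So the two sides agree for all real values of x and y for which both sides are defined.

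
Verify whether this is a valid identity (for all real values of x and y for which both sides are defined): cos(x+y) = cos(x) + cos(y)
No, this is NOT an identity.

Claim: cos(x+y) = cos(x) + cos(y).
Test a specific point where both sides are defined: x = 2π/3, y = -π/6.
LHS = cos(x+y) ≈ 0.0000
RHS = cos(x) + cos(y) ≈ 0.3660
Since 0.0000 ≠ 0.3660, the equation fails at this point, so it cannot hold for all real values of x and y for which both sides are defined.
The correct expansion is cos(x+y) = cos(x)cos(y) - sin(x)sin(y); cosine is not additive.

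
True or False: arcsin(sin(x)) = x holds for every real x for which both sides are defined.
False.

Claim: arcsin(sin(x)) = x.
Test a specific point where both sides are defined: x = π.
LHS = arcsin(sin(x)) ≈ 0.0000
RHS = x ≈ 3.1416
Since 0.0000 ≠ 3.1416, the equation fails at this point, so it cannot hold for every real x for which both sides are defined.
arcsin only returns values in [-π/2, π/2], so arcsin(sin(x)) = x holds only for x in that interval, not for all real x.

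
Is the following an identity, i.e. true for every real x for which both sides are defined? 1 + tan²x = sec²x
Claim: 1 + tan²x = sec²x.
Reasoning: Start from sin²x + cos²x = 1 and divide every term by cos²x (allowed wherever tan x and sec x are defined): tan²x + 1 = 1/cos²x = sec²x.
So the two sides agree for every real x for which both sides are defined.

Conclusion: Yes, this is an identity.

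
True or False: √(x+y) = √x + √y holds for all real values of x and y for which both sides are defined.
False.

Claim: √(x+y) = √x + √y.
Test a specific point where both sides are defined: x = 1, y = 5.
LHS = √(x+y) ≈ 2.4495
RHS = √x + √y ≈ 3.2361
Since 2.4495 ≠ 3.2361, the equation fails at this point, so it cannot hold for all real values of x and y for which both sides are defined.
Squaring the right side gives x + 2√(xy) + y, not x + y.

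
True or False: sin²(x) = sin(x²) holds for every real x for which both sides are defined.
Claim: sin²(x) = sin(x²).
Test a specific point where both sides are defined: x = π/4.
LHS = sin²(x) ≈ 0.5000
RHS = sin(x²) ≈ 0.5785
Since 0.5000 ≠ 0.5785, the equation fails at this point, so it cannot hold for every real x for which both sides are defined.
sin²(x) means (sin x)², squaring the output; sin(x²) squares the input. These are different functions.

Conclusion: False.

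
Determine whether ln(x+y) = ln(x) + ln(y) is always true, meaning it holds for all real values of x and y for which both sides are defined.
No, this is NOT an identity.

Claim: ln(x+y) = ln(x) + ln(y).
Test a specific point where both sides are defined: x = 5, y = 4.
LHS = ln(x+y) ≈ 2.1972
RHS = ln(x) + ln(y) ≈ 2.9957
Since 2.1972 ≠ 2.9957, the equation fails at this point, so it cannot hold for all real values of x and y for which both sides are defined.
ln(x) + ln(y) = ln(xy), not ln(x+y).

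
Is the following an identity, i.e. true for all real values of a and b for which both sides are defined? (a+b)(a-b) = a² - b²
Yes, this is an identity.

Claim: (a+b)(a-b) = a² - b².
Reasoning: Expand: (a+b)(a-b) = a² - ab + ba - b² = a² - b² (the cross terms cancel).
So the two sides agree for all real values of a and b for which both sides are defined.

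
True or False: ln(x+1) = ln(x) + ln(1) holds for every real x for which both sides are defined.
Claim: ln(x+1) = ln(x) + ln(1).
Test a specific point where both sides are defined: x = 2.
LHS = ln(x+1) ≈ 1.0986
RHS = ln(x) + ln(1) ≈ 0.6931
Since 1.0986 ≠ 0.6931, the equation fails at this point, so it cannot hold for every real x for which both sides are defined.
ln(1) = 0, so the right side is just ln(x), which differs from ln(x+1).

Conclusion: False.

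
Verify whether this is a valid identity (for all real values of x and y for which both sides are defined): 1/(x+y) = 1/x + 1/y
No, this is NOT an identity.

Claim: 1/(x+y) = 1/x + 1/y.
Test a specific point where both sides are defined: x = -2, y = 3.
LHS = 1/(x+y) ≈ 1.0000
RHS = 1/x + 1/y ≈ -0.1667
Since 1.0000 ≠ -0.1667, the equation fails at this point, so it cannot hold for all real values of x and y for which both sides are defined.
1/x + 1/y = (x+y)/(xy), which is not 1/(x+y).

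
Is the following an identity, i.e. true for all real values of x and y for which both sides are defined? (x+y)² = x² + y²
Claim: (x+y)² = x² + y².
Test a specific point where both sides are defined: x = 3, y = 5.
LHS = (x+y)² ≈ 64.0000
RHS = x² + y² ≈ 34.0000
Since 64.0000 ≠ 34.0000, the equation fails at this point, so it cannot hold for all real values of x and y for which both sides are defined.
The correct expansion is (x+y)² = x² + 2xy + y²; the cross term 2xy is missing.

Conclusion: No, this is NOT an identity.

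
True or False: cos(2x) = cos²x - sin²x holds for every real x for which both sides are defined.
True.

Claim: cos(2x) = cos²x - sin²x.
Reasoning: Put y = x in the addition formula cos(x+y) = cos(x)cos(y) - sin(x)sin(y): cos(2x) = cos²x - sin²x.
So the two sides agree for every real x for which both sides are defined.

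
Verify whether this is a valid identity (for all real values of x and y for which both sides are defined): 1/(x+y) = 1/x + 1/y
No, this is NOT an identity.

Claim: 1/(x+y) = 1/x + 1/y.
Test a specific point where both sides are defined: x = -1, y = 5.
LHS = 1/(x+y) ≈ 0.2500
RHS = 1/x + 1/y ≈ -0.8000
Since 0.2500 ≠ -0.8000, the equation fails at this point, so it cannot hold for all real values of x and y for which both sides are defined.
1/x + 1/y = (x+y)/(xy), which is not 1/(x+y).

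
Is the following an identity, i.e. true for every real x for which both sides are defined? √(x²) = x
Claim: √(x²) = x.
Test a specific point where both sides are defined: x = -1.
LHS = √(x²) ≈ 1.0000
RHS = x ≈ -1.0000
Since 1.0000 ≠ -1.0000, the equation fails at this point, so it cannot hold for every real x for which both sides are defined.
√(x²) = |x|, which differs from x whenever x < 0 (both sides are defined for every real x).

Conclusion: No, this is NOT an identity.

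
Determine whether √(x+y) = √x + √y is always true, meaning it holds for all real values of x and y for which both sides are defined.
Claim: √(x+y) = √x + √y.
Test a specific point where both sides are defined: x = 3/2, y = 1/2.
LHS = √(x+y) ≈ 1.4142
RHS = √x + √y ≈ 1.9319
Since 1.4142 ≠ 1.9319, the equation fails at this point, so it cannot hold for all real values of x and y for which both sides are defined.
Squaring the right side gives x + 2√(xy) + y, not x + y.

Conclusion: No, this is NOT an identity.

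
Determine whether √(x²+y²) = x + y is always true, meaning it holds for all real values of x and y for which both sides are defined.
Claim: √(x²+y²) = x + y.
Test a specific point where both sides are defined: x = 5, y = 3.
LHS = √(x²+y²) ≈ 5.8310
RHS = x + y ≈ 8.0000
Since 5.8310 ≠ 8.0000, the equation fails at this point, so it cannot hold for all real values of x and y for which both sides are defined.
(x+y)² = x² + 2xy + y², not x² + y², so the square root does not split this way.

Conclusion: No, this is NOT an identity.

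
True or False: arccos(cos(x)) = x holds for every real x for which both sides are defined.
Claim: arccos(cos(x)) = x.
Test a specific point where both sides are defined: x = -π/4.
LHS = arccos(cos(x)) ≈ 0.7854
RHS = x ≈ -0.7854
Since 0.7854 ≠ -0.7854, the equation fails at this point, so it cannot hold for every real x for which both sides are defined.
arccos only returns values in [0, π], so arccos(cos(x)) = x holds only for x in that interval, not for all real x.

Conclusion: False.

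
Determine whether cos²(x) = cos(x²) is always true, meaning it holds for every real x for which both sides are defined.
No, this is NOT an identity.

Claim: cos²(x) = cos(x²).
Test a specific point where both sides are defined: x = 2π/3.
LHS = cos²(x) ≈ 0.2500
RHS = cos(x²) ≈ -0.3202
Since 0.2500 ≠ -0.3202, the equation fails at this point, so it cannot hold for every real x for which both sides are defined.
cos²(x) means (cos x)², squaring the output; cos(x²) squares the input. These are different functions.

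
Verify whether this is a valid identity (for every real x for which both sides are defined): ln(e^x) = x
Yes, this is an identity.

Claim: ln(e^x) = x.
Reasoning: ln is the inverse of the exponential: ln(e^x) asks for the exponent p with e^p = e^x, and since e^p is one-to-one that exponent is p = x.
So the two sides agree for every real x for which both sides are defined.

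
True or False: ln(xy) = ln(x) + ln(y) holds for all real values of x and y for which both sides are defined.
True.

Claim: ln(xy) = ln(x) + ln(y).
Reasoning: Both sides are simultaneously defined only when x, y > 0. Write x = e^p, y = e^q (p = ln x, q = ln y). Then xy = e^p · e^q = e^(p+q), so ln(xy) = p + q = ln(x) + ln(y).
So the two sides agree for all real values of x and y for which both sides are defined.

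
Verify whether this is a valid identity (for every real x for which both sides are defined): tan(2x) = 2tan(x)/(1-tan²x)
Yes, this is an identity.

Claim: tan(2x) = 2tan(x)/(1-tan²x).
Reasoning: tan(2x) = sin(2x)/cos(2x) = 2sin(x)cos(x) / (cos²x - sin²x). Divide numerator and denominator by cos²x: 2tan(x) / (1 - tan²x).
So the two sides agree for every real x for which both sides are defined.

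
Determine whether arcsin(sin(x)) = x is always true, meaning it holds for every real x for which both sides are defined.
No, this is NOT an identity.

Claim: arcsin(sin(x)) = x.
Test a specific point where both sides are defined: x = π.
LHS = arcsin(sin(x)) ≈ 0.0000
RHS = x ≈ 3.1416
Since 0.0000 ≠ 3.1416, the equation fails at this point, so it cannot hold for every real x for which both sides are defined.
arcsin only returns values in [-π/2, π/2], so arcsin(sin(x)) = x holds only for x in that interval, not for all real x.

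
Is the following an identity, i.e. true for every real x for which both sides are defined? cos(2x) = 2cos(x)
No, this is NOT an identity.

Claim: cos(2x) = 2cos(x).
Test a specific point where both sides are defined: x = π/3.
LHS = cos(2x) ≈ -0.5000
RHS = 2cos(x) ≈ 1.0000
Since -0.5000 ≠ 1.0000, the equation fails at this point, so it cannot hold for every real x for which both sides are defined.
The correct double-angle formula is cos(2x) = cos²x - sin²x.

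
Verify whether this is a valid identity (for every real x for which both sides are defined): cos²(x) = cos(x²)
Claim: cos²(x) = cos(x²).
Test a specific point where both sides are defined: x = 2π/3.
LHS = cos²(x) ≈ 0.2500
RHS = cos(x²) ≈ -0.3202
Since 0.2500 ≠ -0.3202, the equation fails at this point, so it cannot hold for every real x for which both sides are defined.
cos²(x) means (cos x)², squaring the output; cos(x²) squares the input. These are different functions.

Conclusion: No, this is NOT an identity.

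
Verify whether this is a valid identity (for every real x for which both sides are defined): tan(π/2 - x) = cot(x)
Claim: tan(π/2 - x) = cot(x).
Reasoning: tan(π/2 - x) = sin(π/2 - x)/cos(π/2 - x) = cos(x)/sin(x) = cot(x), using the cofunction identities sin(π/2 - x) = cos(x) and cos(π/2 - x) = sin(x).
So the two sides agree for every real x for which both sides are defined.

Conclusion: Yes, this is an identity.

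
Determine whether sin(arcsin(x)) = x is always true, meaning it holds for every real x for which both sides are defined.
Claim: sin(arcsin(x)) = x.
Reasoning: For -1 ≤ x ≤ 1 (where arcsin is defined), arcsin(x) is by definition an angle whose sine equals x. Taking the sine of that angle returns x. (Note the other order, arcsin(sin x) = x, is NOT an identity.)
So the two sides agree for every real x for which both sides are defined.

Conclusion: Yes, this is an identity.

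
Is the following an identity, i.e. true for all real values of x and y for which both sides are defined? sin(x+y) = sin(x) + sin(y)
Claim: sin(x+y) = sin(x) + sin(y).
Test a specific point where both sides are defined: x = π/3, y = 3π/4.
LHS = sin(x+y) ≈ -0.2588
RHS = sin(x) + sin(y) ≈ 1.5731
Since -0.2588 ≠ 1.5731, the equation fails at this point, so it cannot hold for all real values of x and y for which both sides are defined.
The correct expansion is sin(x+y) = sin(x)cos(y) + cos(x)sin(y); sine is not additive.

Conclusion: No, this is NOT an identity.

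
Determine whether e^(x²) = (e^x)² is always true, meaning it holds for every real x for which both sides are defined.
Claim: e^(x²) = (e^x)².
Test a specific point where both sides are defined: x = -2.
LHS = e^(x²) ≈ 54.5982
RHS = (e^x)² ≈ 0.0183
Since 54.5982 ≠ 0.0183, the equation fails at this point, so it cannot hold for every real x for which both sides are defined.
(e^x)² = e^(2x), and 2x ≠ x² in general.

Conclusion: No, this is NOT an identity.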